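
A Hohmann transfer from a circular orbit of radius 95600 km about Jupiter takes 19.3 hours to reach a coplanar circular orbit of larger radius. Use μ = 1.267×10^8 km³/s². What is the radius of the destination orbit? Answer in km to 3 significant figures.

Transfer time t = 19.3 hours = 69480 s, and t = π√(a_t³/μ).
So a_t = (μ t²/π²)^(1/3) = (1.267×10^8 × (69480)² / π²)^(1/3) = 3.9573×10^5 km.
Since a_t = (r₁ + r₂)/2, r₂ = 2a_t − r₁ = 2×3.9573×10^5 − 95600 = 6.9586×10^5 km.

r₂ = 6.96×10^5 km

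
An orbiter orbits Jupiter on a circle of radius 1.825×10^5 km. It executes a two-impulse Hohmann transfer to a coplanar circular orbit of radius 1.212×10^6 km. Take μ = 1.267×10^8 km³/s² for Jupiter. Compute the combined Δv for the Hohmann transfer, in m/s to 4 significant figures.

Semi-major axis of the transfer orbit: a_t = (1.825×10^5 + 1.212×10^6)/2 = 6.9725×10^5 km.
Circular speed at r₁: v₁ = √(μ/r₁) = √(1.267×10^8/1.825×10^5) = 26.35 km/s.
On the transfer ellipse at r₁, v² = μ(2/r − 1/a) gives v_p = √[μ(2/r₁ − 1/a_t)] = 34.74 km/s.
First burn Δv₁ = |v_p − v₁| = 8.390 km/s.
At r₂, v₂ = √(μ/r₂) = 10.2244 km/s.
Transfer-orbit speed at r₂: v_a = √[μ(2/r₂ − 1/a_t)] = 5.23087 km/s.
Second burn Δv₂ = |v₂ − v_a| = 4.994 km/s.
Δv = Δv₁ + Δv₂ = 8.390 + 4.994 = 13.38 km/s.

Δv = 13380 m/s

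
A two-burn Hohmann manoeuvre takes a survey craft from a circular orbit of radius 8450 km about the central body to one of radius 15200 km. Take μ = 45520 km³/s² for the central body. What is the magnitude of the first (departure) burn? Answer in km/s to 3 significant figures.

Δv₁ = 0.310 km/s

Transfer-ellipse semi-major axis a_t = (r₁ + r₂)/2 = (8450 + 15200)/2 = 11825 km.
On the circular orbit at r = 8450 km, v_c = √(μ/r) = 2.320987 km/s.
Transfer-orbit speed at the same r (vis-viva, a = a_t): v_t = √[μ(2/r − 1/a_t)] = 2.631443 km/s.
Δv₁ = |v_t − v_c| = |2.631443 − 2.320987| = 0.3105 km/s.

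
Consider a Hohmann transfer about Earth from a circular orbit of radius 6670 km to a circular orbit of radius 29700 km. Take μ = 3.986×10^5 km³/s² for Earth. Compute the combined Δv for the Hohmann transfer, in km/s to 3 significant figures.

Semi-major axis of the transfer orbit: a_t = (6670 + 29700)/2 = 18185 km.
Circular speed at r₁: v₁ = √(μ/r₁) = √(3.986×10^5/6670) = 7.730 km/s.
On the transfer ellipse at r₁, vis-viva equation gives v_p = √[μ(2/r₁ − 1/a_t)] = 9.879 km/s.
First burn Δv₁ = |v_p − v₁| = 2.149 km/s.
At r₂, v₂ = √(μ/r₂) = 3.6635 km/s.
Transfer-orbit speed at r₂: v_a = √[μ(2/r₂ − 1/a_t)] = 2.2187 km/s.
Second burn Δv₂ = |v₂ − v_a| = 1.445 km/s.
Total Δv = Δv₁ + Δv₂ = 3.594 km/s.

Δv = 3.59 km/s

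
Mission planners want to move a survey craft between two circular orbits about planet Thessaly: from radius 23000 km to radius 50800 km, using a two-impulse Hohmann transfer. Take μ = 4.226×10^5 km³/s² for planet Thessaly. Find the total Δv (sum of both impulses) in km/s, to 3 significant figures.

The Hohmann ellipse has a_t = (r₁ + r₂)/2 = 36900 km.
At r₁ the circular-orbit speed is v₁ = √(μ/r₁) = 4.286 km/s.
Transfer-orbit speed at r₁ (vis-viva): v_p = √[μ(2/r₁ − 1/a_t)] = 5.029 km/s.
First burn Δv₁ = |v_p − v₁| = 0.7430 km/s.
At r₂, v₂ = √(μ/r₂) = 2.8842 km/s.
Transfer-orbit speed at r₂: v_a = √[μ(2/r₂ − 1/a_t)] = 2.2771 km/s.
Second burn Δv₂ = |v₂ − v_a| = 0.6071 km/s.
Total Δv = Δv₁ + Δv₂ = 1.350 km/s.

Δv = 1.35 km/s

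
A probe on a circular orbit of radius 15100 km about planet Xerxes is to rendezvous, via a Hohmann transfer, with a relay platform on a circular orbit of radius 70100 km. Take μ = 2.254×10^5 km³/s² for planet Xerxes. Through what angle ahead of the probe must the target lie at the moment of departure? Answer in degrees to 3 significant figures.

φ = 94.7°

Transfer-ellipse semi-major axis a_t = (r₁ + r₂)/2 = (15100 + 70100)/2 = 42600 km.
The half-period of the transfer ellipse is t = π√(a_t³/μ) = 58182 s.
The target's mean motion on its circular orbit is ω₂ = √(μ/r₂³) = 2.5580×10^-5 rad/s.
Angle swept by the target during transfer: ω₂·t = 1.4883 rad = 85.27°.
The probe traverses 180° on the transfer ellipse, so the target must lead by 180° − 85.27° = 94.7°.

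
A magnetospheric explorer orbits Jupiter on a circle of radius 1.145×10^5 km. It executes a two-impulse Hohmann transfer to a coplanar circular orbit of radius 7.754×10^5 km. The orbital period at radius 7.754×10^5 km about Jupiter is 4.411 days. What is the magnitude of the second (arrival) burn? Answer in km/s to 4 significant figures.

From Kepler's third law T² = 4π²r³/μ at r = 7.754×10^5 km, T = 4.411 days = 4.411 × 86400 s = 3.811104×10^5 s: μ = 4π²r³/T² = 1.26717×10^8 km³/s².
Semi-major axis of the transfer orbit: a_t = (1.145×10^5 + 7.754×10^5)/2 = 4.4495×10^5 km.
On the circular orbit at r = 7.754×10^5 km, v_c = √(μ/r) = 12.784 km/s.
Transfer-orbit speed at the same r (vis-viva, a = a_t): v_t = √[μ(2/r − 1/a_t)] = 6.4849 km/s.
Δv₂ = |v_t − v_c| = |6.4849 − 12.784| = 6.299 km/s.

Δv₂ = 6.299 km/s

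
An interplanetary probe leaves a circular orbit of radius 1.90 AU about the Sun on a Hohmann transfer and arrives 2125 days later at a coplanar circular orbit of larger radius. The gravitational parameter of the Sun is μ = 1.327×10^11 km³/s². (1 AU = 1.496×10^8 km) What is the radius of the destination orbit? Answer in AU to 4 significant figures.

In km: r₁ = 1.90 × 1.496×10^8 = 2.8424×10^8 km.
Transfer time t = 2125 days = 1.836×10^8 s, and t = π√(a_t³/μ).
So a_t = (μ t²/π²)^(1/3) = (1.327×10^11 × (1.836×10^8)² / π²)^(1/3) = 7.6814×10^8 km.
Since a_t = (r₁ + r₂)/2, r₂ = 2a_t − r₁ = 2×7.6814×10^8 − 2.8424×10^8 = 1.25204×10^9 km.
In AU: r₂ = 1.25204×10^9 / 1.496×10^8 = 8.369 AU.

r₂ = 8.369 AU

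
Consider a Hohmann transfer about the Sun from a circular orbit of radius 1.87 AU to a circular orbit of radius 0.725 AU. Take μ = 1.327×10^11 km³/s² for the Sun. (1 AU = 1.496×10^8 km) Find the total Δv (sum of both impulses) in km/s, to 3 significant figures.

Δv = 12.5 km/s

In km: r₁ = 1.87 × 1.496×10^8 = 2.79752×10^8 km; r₂ = 0.725 × 1.496×10^8 = 1.0846×10^8 km.
The Hohmann ellipse has a_t = (r₁ + r₂)/2 = 1.94106×10^8 km.
At r₁ the circular-orbit speed is v₁ = √(μ/r₁) = 21.7795 km/s.
Transfer-orbit speed at r₁ (vis-viva equation): v_a = √[μ(2/r₁ − 1/a_t)] = 16.2804 km/s.
First burn Δv₁ = |v_a − v₁| = 5.499 km/s.
At r₂, v₂ = √(μ/r₂) = 34.978 km/s.
Transfer-orbit speed at r₂: v_p = √[μ(2/r₂ − 1/a_t)] = 41.992 km/s.
Second burn Δv₂ = |v₂ − v_p| = 7.014 km/s.
Δv = Δv₁ + Δv₂ = 5.499 + 7.014 = 12.51 km/s.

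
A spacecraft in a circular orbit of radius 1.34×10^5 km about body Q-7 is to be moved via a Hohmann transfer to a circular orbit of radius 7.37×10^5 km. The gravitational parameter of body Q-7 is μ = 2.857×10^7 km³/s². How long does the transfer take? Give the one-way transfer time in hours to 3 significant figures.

t = 46.9 hours

Transfer-ellipse semi-major axis a_t = (r₁ + r₂)/2 = (1.340×10^5 + 7.370×10^5)/2 = 4.355×10^5 km.
By Kepler's third law the transfer-orbit period is T = 2π√(a_t³/μ), so t = T/2 = 1.689×10^5 s.
Converting: 1.689×10^5 s ÷ 3600 s/hour = 46.9 hours.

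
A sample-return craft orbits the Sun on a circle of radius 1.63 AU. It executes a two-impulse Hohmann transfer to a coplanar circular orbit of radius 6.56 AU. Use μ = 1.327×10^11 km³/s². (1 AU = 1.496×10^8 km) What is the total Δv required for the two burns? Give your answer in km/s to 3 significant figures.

Δv = 10.5 km/s

In km: r₁ = 1.63 × 1.496×10^8 = 2.43848×10^8 km; r₂ = 6.56 × 1.496×10^8 = 9.81376×10^8 km.
The Hohmann ellipse has a_t = (r₁ + r₂)/2 = 6.12612×10^8 km.
At r₁ the circular-orbit speed is v₁ = √(μ/r₁) = 23.328 km/s.
On the transfer ellipse at r₁, vis-viva equation gives v_p = √[μ(2/r₁ − 1/a_t)] = 29.526 km/s.
First burn Δv₁ = |v_p − v₁| = 6.198 km/s.
Circular speed at r₂: v₂ = √(μ/r₂) = 11.628 km/s.
Transfer-orbit speed at r₂: v_a = √[μ(2/r₂ − 1/a_t)] = 7.3364 km/s.
Second burn Δv₂ = |v₂ − v_a| = 4.292 km/s.
Δv = Δv₁ + Δv₂ = 6.198 + 4.292 = 10.49 km/s.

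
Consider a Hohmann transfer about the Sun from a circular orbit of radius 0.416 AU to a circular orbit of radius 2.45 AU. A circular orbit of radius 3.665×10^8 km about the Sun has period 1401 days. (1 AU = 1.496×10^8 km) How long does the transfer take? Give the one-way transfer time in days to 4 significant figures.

t = 313.4 days

From Kepler's third law T² = 4π²r³/μ at r = 3.665×10^8 km, T = 1401 days = 1401 × 86400 s = 1.210464×10^8 s: μ = 4π²r³/T² = 1.32641×10^11 km³/s².
In km: r₁ = 0.416 × 1.496×10^8 = 6.22336×10^7 km; r₂ = 2.45 × 1.496×10^8 = 3.6652×10^8 km.
The Hohmann ellipse has a_t = (r₁ + r₂)/2 = 2.143768×10^8 km.
Half the transfer-orbit period gives t = π√(a_t³/μ) = 2.708×10^7 s.
Converting: 2.708×10^7 s ÷ 86400 s/day = 313.4 days.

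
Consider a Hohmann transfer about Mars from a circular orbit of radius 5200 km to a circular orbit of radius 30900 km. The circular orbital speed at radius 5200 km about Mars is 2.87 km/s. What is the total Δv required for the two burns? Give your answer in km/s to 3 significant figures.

Δv = 1.43 km/s

From the circular-orbit relation v² = μ/r at r = 5200 km: μ = v²r = (2.87)² × 5200 = 42831.9 km³/s².
Transfer-ellipse semi-major axis a_t = (r₁ + r₂)/2 = (5200 + 30900)/2 = 18050 km.
At r₁ the circular-orbit speed is v₁ = √(μ/r₁) = 2.87000 km/s.
Transfer-orbit speed at r₁ (vis-viva): v_p = √[μ(2/r₁ − 1/a_t)] = 3.75511 km/s.
First burn Δv₁ = |v_p − v₁| = 0.88511 km/s.
Circular speed at r₂: v₂ = √(μ/r₂) = 1.17735 km/s.
Transfer-orbit speed at r₂: v_a = √[μ(2/r₂ − 1/a_t)] = 0.631928 km/s.
Second burn Δv₂ = |v₂ − v_a| = 0.54542 km/s.
Total Δv = Δv₁ + Δv₂ = 1.431 km/s.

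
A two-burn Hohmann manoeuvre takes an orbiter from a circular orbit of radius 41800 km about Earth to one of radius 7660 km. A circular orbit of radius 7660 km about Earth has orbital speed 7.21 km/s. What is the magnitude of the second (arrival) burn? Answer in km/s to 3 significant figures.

From the circular-orbit relation v² = μ/r at r = 7660 km: μ = v²r = (7.21)² × 7660 = 3.98198×10^5 km³/s².
Transfer-ellipse semi-major axis a_t = (r₁ + r₂)/2 = (41800 + 7660)/2 = 24730 km.
Circular speed at r = 7660 km: v_c = √(μ/r) = 7.210 km/s.
Transfer-orbit speed at the same r (vis-viva, a = a_t): v_t = √[μ(2/r − 1/a_t)] = 9.374 km/s.
Δv₂ = |v_t − v_c| = |9.374 − 7.210| = 2.164 km/s.

Δv₂ = 2.16 km/s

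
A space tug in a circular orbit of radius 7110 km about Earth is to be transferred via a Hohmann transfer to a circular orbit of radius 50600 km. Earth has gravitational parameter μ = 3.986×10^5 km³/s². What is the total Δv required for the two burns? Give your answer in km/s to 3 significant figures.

Δv = 3.84 km/s

The Hohmann ellipse has a_t = (r₁ + r₂)/2 = 28855 km.
Circular speed at r₁: v₁ = √(μ/r₁) = √(3.986×10^5/7110) = 7.487 km/s.
On the transfer ellipse at r₁, vis-viva equation gives v_p = √[μ(2/r₁ − 1/a_t)] = 9.915 km/s.
First burn Δv₁ = |v_p − v₁| = 2.428 km/s.
At r₂, v₂ = √(μ/r₂) = 2.80668 km/s.
Transfer-orbit speed at r₂: v_a = √[μ(2/r₂ − 1/a_t)] = 1.39321 km/s.
Second burn Δv₂ = |v₂ − v_a| = 1.413 km/s.
Δv = Δv₁ + Δv₂ = 2.428 + 1.413 = 3.841 km/s.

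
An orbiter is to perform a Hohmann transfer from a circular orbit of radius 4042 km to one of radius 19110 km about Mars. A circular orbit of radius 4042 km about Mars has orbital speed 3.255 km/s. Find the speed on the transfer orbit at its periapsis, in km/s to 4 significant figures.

v = 4.182 km/s

From the circular-orbit relation v² = μ/r at r = 4042 km: μ = v²r = (3.255)² × 4042 = 42825.1 km³/s².
The Hohmann ellipse has a_t = (r₁ + r₂)/2 = 11576 km.
At periapsis, r = 4042 km.
Vis-viva: v = √[μ(2/r − 1/a_t)] = √[42825.1 × (2/4042 − 1/11576)] = 4.182 km/s.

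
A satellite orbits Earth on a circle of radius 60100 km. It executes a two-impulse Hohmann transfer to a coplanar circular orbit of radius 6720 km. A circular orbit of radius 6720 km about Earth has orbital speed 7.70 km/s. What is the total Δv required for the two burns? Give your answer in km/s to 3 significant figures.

From the circular-orbit relation v² = μ/r at r = 6720 km: μ = v²r = (7.70)² × 6720 = 3.98429×10^5 km³/s².
The Hohmann ellipse has a_t = (r₁ + r₂)/2 = 33410 km.
Circular speed at r₁: v₁ = √(μ/r₁) = √(3.98429×10^5/60100) = 2.575 km/s.
On the transfer ellipse at r₁, v² = μ(2/r − 1/a) gives v_a = √[μ(2/r₁ − 1/a_t)] = 1.155 km/s.
First burn Δv₁ = |v_a − v₁| = 1.420 km/s.
At r₂, v₂ = √(μ/r₂) = 7.7000 km/s.
Transfer-orbit speed at r₂: v_p = √[μ(2/r₂ − 1/a_t)] = 10.327 km/s.
Second burn Δv₂ = |v₂ − v_p| = 2.627 km/s.
Δv = Δv₁ + Δv₂ = 1.420 + 2.627 = 4.047 km/s.

Δv = 4.05 km/s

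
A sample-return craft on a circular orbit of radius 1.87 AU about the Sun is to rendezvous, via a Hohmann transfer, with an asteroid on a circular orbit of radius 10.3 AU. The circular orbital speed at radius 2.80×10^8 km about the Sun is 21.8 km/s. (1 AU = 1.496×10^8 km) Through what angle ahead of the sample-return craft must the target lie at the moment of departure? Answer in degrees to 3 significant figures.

φ = 98.3°

From the circular-orbit relation v² = μ/r at r = 2.80×10^8 km: μ = v²r = (21.8)² × 2.80×10^8 = 1.33067×10^11 km³/s².
In km: r₁ = 1.87 × 1.496×10^8 = 2.79752×10^8 km; r₂ = 10.3 × 1.496×10^8 = 1.54088×10^9 km.
The Hohmann ellipse has a_t = (r₁ + r₂)/2 = 9.10316×10^8 km.
Transfer time t = π√(a_t³/μ) = 2.3654×10^8 s.
The target's mean motion on its circular orbit is ω₂ = √(μ/r₂³) = 6.0309×10^-9 rad/s.
Angle swept by the target during transfer: ω₂·t = 1.4265 rad = 81.73°.
Arrival is 180° from departure on the ellipse, so φ = 180° − 81.73° = 98.3°.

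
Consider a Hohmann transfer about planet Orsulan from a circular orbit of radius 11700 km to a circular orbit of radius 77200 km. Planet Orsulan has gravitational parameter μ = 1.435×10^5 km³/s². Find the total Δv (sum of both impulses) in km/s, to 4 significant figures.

Semi-major axis of the transfer orbit: a_t = (11700 + 77200)/2 = 44450 km.
At r₁ the circular-orbit speed is v₁ = √(μ/r₁) = 3.502 km/s.
Transfer-orbit speed at r₁ (v² = μ(2/r − 1/a)): v_p = √[μ(2/r₁ − 1/a_t)] = 4.615 km/s.
First burn Δv₁ = |v_p − v₁| = 1.113 km/s.
Circular speed at r₂: v₂ = √(μ/r₂) = 1.3634 km/s.
Transfer-orbit speed at r₂: v_a = √[μ(2/r₂ − 1/a_t)] = 0.69948 km/s.
Second burn Δv₂ = |v₂ − v_a| = 0.6639 km/s.
Δv = Δv₁ + Δv₂ = 1.113 + 0.6639 = 1.777 km/s.

Δv = 1.777 km/s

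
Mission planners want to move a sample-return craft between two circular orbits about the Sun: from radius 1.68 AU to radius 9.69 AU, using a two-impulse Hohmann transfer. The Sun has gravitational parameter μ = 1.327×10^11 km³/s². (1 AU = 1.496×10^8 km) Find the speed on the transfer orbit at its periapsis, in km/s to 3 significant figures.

In km: r₁ = 1.68 × 1.496×10^8 = 2.51328×10^8 km; r₂ = 9.69 × 1.496×10^8 = 1.449624×10^9 km.
Semi-major axis of the transfer orbit: a_t = (2.51328×10^8 + 1.449624×10^9)/2 = 8.50476×10^8 km.
The periapsis of the transfer ellipse is at r = 2.51328×10^8 km.
From the vis-viva equation, v = √[μ(2/r − 1/a_t)] = 30.00 km/s.

v = 30.0 km/s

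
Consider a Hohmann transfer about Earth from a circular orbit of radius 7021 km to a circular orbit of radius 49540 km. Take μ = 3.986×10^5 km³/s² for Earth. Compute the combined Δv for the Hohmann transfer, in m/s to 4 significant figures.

The Hohmann ellipse has a_t = (r₁ + r₂)/2 = 28280.5 km.
Circular speed at r₁: v₁ = √(μ/r₁) = √(3.986×10^5/7021) = 7.5348 km/s.
On the transfer ellipse at r₁, v² = μ(2/r − 1/a) gives v_p = √[μ(2/r₁ − 1/a_t)] = 9.9725 km/s.
First burn Δv₁ = |v_p − v₁| = 2.438 km/s.
Circular speed at r₂: v₂ = √(μ/r₂) = 2.8366 km/s.
Transfer-orbit speed at r₂: v_a = √[μ(2/r₂ − 1/a_t)] = 1.4133 km/s.
Second burn Δv₂ = |v₂ − v_a| = 1.423 km/s.
Total Δv = Δv₁ + Δv₂ = 3.861 km/s.

Δv = 3861 m/s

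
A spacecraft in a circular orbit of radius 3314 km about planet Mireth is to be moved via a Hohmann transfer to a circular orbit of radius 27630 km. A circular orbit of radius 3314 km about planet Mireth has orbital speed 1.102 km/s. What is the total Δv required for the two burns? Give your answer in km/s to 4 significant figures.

From the circular-orbit relation v² = μ/r at r = 3314 km: μ = v²r = (1.102)² × 3314 = 4024.53 km³/s².
Transfer-ellipse semi-major axis a_t = (r₁ + r₂)/2 = (3314 + 27630)/2 = 15472 km.
Circular speed at r₁: v₁ = √(μ/r₁) = √(4024.53/3314) = 1.10200 km/s.
Transfer-orbit speed at r₁ (v² = μ(2/r − 1/a)): v_p = √[μ(2/r₁ − 1/a_t)] = 1.47265 km/s.
First burn Δv₁ = |v_p − v₁| = 0.37065 km/s.
Circular speed at r₂: v₂ = √(μ/r₂) = 0.38165 km/s.
Transfer-orbit speed at r₂: v_a = √[μ(2/r₂ − 1/a_t)] = 0.17663 km/s.
Second burn Δv₂ = |v₂ − v_a| = 0.20502 km/s.
Total Δv = Δv₁ + Δv₂ = 0.5757 km/s.

Δv = 0.5757 km/s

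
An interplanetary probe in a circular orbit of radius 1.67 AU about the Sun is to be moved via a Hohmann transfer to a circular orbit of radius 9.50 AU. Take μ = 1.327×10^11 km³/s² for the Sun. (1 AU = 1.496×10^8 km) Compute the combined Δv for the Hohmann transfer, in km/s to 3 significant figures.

Δv = 11.4 km/s

In km: r₁ = 1.67 × 1.496×10^8 = 2.49832×10^8 km; r₂ = 9.50 × 1.496×10^8 = 1.4212×10^9 km.
Semi-major axis of the transfer orbit: a_t = (2.49832×10^8 + 1.4212×10^9)/2 = 8.35516×10^8 km.
At r₁ the circular-orbit speed is v₁ = √(μ/r₁) = 23.047 km/s.
On the transfer ellipse at r₁, vis-viva equation gives v_p = √[μ(2/r₁ − 1/a_t)] = 30.058 km/s.
First burn Δv₁ = |v_p − v₁| = 7.011 km/s.
Circular speed at r₂: v₂ = √(μ/r₂) = 9.663 km/s.
Transfer-orbit speed at r₂: v_a = √[μ(2/r₂ − 1/a_t)] = 5.284 km/s.
Second burn Δv₂ = |v₂ − v_a| = 4.379 km/s.
Total Δv = Δv₁ + Δv₂ = 11.39 km/s.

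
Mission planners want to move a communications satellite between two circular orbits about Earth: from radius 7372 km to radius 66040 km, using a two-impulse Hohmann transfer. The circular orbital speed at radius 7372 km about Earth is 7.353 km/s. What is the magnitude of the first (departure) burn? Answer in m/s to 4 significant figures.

Δv₁ = 2510 m/s

From the circular-orbit relation v² = μ/r at r = 7372 km: μ = v²r = (7.353)² × 7372 = 3.98579×10^5 km³/s².
The Hohmann ellipse has a_t = (r₁ + r₂)/2 = 36706 km.
Circular speed at r = 7372 km: v_c = √(μ/r) = 7.353 km/s.
Vis-viva on the transfer ellipse at r = 7372 km gives v_t = √[μ(2/r − 1/a_t)] = 9.863 km/s.
Δv₁ = |v_t − v_c| = |9.863 − 7.353| = 2.510 km/s.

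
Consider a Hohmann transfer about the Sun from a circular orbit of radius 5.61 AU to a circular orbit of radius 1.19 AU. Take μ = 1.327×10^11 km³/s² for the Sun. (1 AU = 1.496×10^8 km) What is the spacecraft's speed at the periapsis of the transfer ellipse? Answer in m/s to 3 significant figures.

In km: r₁ = 5.61 × 1.496×10^8 = 8.39256×10^8 km; r₂ = 1.19 × 1.496×10^8 = 1.78024×10^8 km.
The Hohmann ellipse has a_t = (r₁ + r₂)/2 = 5.0864×10^8 km.
The periapsis of the transfer ellipse is at r = 1.78024×10^8 km.
From the vis-viva equation, v = √[μ(2/r − 1/a_t)] = 35.07 km/s.

v = 35100 m/s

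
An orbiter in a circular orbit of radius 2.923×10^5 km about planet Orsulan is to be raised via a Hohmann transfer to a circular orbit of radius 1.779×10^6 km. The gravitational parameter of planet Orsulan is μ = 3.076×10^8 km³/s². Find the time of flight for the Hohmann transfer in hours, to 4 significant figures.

t = 52.44 hours

Semi-major axis of the transfer orbit: a_t = (2.923×10^5 + 1.779×10^6)/2 = 1.03565×10^6 km.
Transfer time t = π√(a_t³/μ) = π√((1.03565×10^6)³ / 3.076×10^8) = 1.888×10^5 s.
Converting: 1.888×10^5 s ÷ 3600 s/hour = 52.44 hours.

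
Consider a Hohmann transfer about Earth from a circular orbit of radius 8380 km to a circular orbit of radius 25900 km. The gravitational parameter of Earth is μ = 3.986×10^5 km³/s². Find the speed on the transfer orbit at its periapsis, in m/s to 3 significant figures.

Transfer-ellipse semi-major axis a_t = (r₁ + r₂)/2 = (8380 + 25900)/2 = 17140 km.
The periapsis of the transfer ellipse is at r = 8380 km.
Vis-viva: v = √[μ(2/r − 1/a_t)] = √[3.986×10^5 × (2/8380 − 1/17140)] = 8.478 km/s.

v = 8480 m/s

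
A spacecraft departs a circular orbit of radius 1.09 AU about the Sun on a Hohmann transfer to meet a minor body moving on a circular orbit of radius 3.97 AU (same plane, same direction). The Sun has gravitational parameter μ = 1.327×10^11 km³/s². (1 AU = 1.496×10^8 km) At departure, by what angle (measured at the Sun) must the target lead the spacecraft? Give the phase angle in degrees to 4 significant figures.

In km: r₁ = 1.09 × 1.496×10^8 = 1.63064×10^8 km; r₂ = 3.97 × 1.496×10^8 = 5.93912×10^8 km.
Transfer-ellipse semi-major axis a_t = (r₁ + r₂)/2 = (1.63064×10^8 + 5.93912×10^8)/2 = 3.78488×10^8 km.
The half-period of the transfer ellipse is t = π√(a_t³/μ) = 6.35028×10^7 s.
Target angular speed ω₂ = √(μ/r₂³) = 2.51682×10^-8 rad/s.
Angle swept by the target during transfer: ω₂·t = 1.59825 rad = 91.57°.
The spacecraft traverses 180° on the transfer ellipse, so the target must lead by 180° − 91.57° = 88.43°.

φ = 88.43°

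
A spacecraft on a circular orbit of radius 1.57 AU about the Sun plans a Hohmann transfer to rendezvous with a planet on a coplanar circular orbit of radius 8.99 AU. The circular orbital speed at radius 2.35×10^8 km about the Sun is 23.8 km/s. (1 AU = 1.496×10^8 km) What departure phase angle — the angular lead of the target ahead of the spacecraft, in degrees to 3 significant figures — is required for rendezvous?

φ = 99.0°

From the circular-orbit relation v² = μ/r at r = 2.35×10^8 km: μ = v²r = (23.8)² × 2.35×10^8 = 1.33113×10^11 km³/s².
In km: r₁ = 1.57 × 1.496×10^8 = 2.34872×10^8 km; r₂ = 8.99 × 1.496×10^8 = 1.344904×10^9 km.
Transfer-ellipse semi-major axis a_t = (r₁ + r₂)/2 = (2.34872×10^8 + 1.344904×10^9)/2 = 7.89888×10^8 km.
The half-period of the transfer ellipse is t = π√(a_t³/μ) = 1.912×10^8 s.
Target angular speed ω₂ = √(μ/r₂³) = 7.397×10^-9 rad/s.
Angle swept by the target during transfer: ω₂·t = 1.414 rad = 81.02°.
The spacecraft traverses 180° on the transfer ellipse, so the target must lead by 180° − 81.02° = 99.0°.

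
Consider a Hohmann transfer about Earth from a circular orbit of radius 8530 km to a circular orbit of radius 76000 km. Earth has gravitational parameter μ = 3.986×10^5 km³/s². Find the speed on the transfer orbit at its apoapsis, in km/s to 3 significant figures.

Transfer-ellipse semi-major axis a_t = (r₁ + r₂)/2 = (8530 + 76000)/2 = 42265 km.
The apoapsis of the transfer ellipse is at r = 76000 km.
From the vis-viva equation, v = √[μ(2/r − 1/a_t)] = 1.029 km/s.

v = 1.03 km/s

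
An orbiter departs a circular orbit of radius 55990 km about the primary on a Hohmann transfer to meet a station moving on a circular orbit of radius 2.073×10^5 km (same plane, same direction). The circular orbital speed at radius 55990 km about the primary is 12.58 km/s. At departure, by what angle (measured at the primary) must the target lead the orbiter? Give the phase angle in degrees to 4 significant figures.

From the circular-orbit relation v² = μ/r at r = 55990 km: μ = v²r = (12.58)² × 55990 = 8.86078×10^6 km³/s².
Transfer-ellipse semi-major axis a_t = (r₁ + r₂)/2 = (55990 + 2.073×10^5)/2 = 1.31645×10^5 km.
Transfer time t = π√(a_t³/μ) = 50410 s.
Target angular speed ω₂ = √(μ/r₂³) = 3.154×10^-5 rad/s.
Angle swept by the target during transfer: ω₂·t = 1.5899 rad = 91.09°.
Arrival is 180° from departure on the ellipse, so φ = 180° − 91.09° = 88.91°.

φ = 88.91°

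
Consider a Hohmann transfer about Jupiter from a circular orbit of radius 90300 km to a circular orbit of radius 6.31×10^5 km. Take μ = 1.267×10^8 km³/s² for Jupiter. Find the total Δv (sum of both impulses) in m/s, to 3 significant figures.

Semi-major axis of the transfer orbit: a_t = (90300 + 6.310×10^5)/2 = 3.6065×10^5 km.
Circular speed at r₁: v₁ = √(μ/r₁) = √(1.267×10^8/90300) = 37.46 km/s.
Transfer-orbit speed at r₁ (vis-viva): v_p = √[μ(2/r₁ − 1/a_t)] = 49.55 km/s.
First burn Δv₁ = |v_p − v₁| = 12.09 km/s.
At r₂, v₂ = √(μ/r₂) = 14.17 km/s.
Transfer-orbit speed at r₂: v_a = √[μ(2/r₂ − 1/a_t)] = 7.090 km/s.
Second burn Δv₂ = |v₂ − v_a| = 7.080 km/s.
Total Δv = Δv₁ + Δv₂ = 19.17 km/s.

Δv = 19200 m/s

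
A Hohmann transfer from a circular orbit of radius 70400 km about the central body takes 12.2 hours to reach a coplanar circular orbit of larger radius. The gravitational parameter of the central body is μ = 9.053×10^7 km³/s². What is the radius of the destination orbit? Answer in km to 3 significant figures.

Transfer time t = 12.2 hours = 43920 s, and t = π√(a_t³/μ).
So a_t = (μ t²/π²)^(1/3) = (9.053×10^7 × (43920)² / π²)^(1/3) = 2.6058×10^5 km.
Since a_t = (r₁ + r₂)/2, r₂ = 2a_t − r₁ = 2×2.6058×10^5 − 70400 = 4.5076×10^5 km.

r₂ = 4.51×10^5 km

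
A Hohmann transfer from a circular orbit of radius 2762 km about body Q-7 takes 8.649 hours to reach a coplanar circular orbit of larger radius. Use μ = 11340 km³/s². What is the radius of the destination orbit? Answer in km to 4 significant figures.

r₂ = 17970 km

Transfer time t = 8.649 hours = 31136.4 s, and t = π√(a_t³/μ).
So a_t = (μ t²/π²)^(1/3) = (11340 × (31136.4)² / π²)^(1/3) = 10366 km.
Since a_t = (r₁ + r₂)/2, r₂ = 2a_t − r₁ = 2×10366 − 2762 = 17970 km.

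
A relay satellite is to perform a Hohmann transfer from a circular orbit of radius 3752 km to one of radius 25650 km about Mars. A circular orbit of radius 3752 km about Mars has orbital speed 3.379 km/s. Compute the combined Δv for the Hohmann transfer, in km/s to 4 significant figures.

From the circular-orbit relation v² = μ/r at r = 3752 km: μ = v²r = (3.379)² × 3752 = 42839.0 km³/s².
Semi-major axis of the transfer orbit: a_t = (3752 + 25650)/2 = 14701 km.
Circular speed at r₁: v₁ = √(μ/r₁) = √(42839.0/3752) = 3.3790 km/s.
On the transfer ellipse at r₁, v² = μ(2/r − 1/a) gives v_p = √[μ(2/r₁ − 1/a_t)] = 4.4633 km/s.
First burn Δv₁ = |v_p − v₁| = 1.0843 km/s.
At r₂, v₂ = √(μ/r₂) = 1.29234 km/s.
Transfer-orbit speed at r₂: v_a = √[μ(2/r₂ − 1/a_t)] = 0.652881 km/s.
Second burn Δv₂ = |v₂ − v_a| = 0.63946 km/s.
Total Δv = Δv₁ + Δv₂ = 1.724 km/s.

Δv = 1.724 km/s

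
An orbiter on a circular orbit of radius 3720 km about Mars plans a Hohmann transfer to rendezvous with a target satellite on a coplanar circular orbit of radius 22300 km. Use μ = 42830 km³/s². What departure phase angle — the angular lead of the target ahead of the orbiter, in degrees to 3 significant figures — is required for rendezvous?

Transfer-ellipse semi-major axis a_t = (r₁ + r₂)/2 = (3720 + 22300)/2 = 13010 km.
The half-period of the transfer ellipse is t = π√(a_t³/μ) = 22530 s.
Target angular speed ω₂ = √(μ/r₂³) = 6.215×10^-5 rad/s.
Angle swept by the target during transfer: ω₂·t = 1.400 rad = 80.21°.
The orbiter traverses 180° on the transfer ellipse, so the target must lead by 180° − 80.21° = 99.8°.

φ = 99.8°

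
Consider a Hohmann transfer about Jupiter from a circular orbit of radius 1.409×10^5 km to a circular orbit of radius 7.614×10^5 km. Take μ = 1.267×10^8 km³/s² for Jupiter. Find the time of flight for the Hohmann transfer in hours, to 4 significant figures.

t = 23.49 hours

Transfer-ellipse semi-major axis a_t = (r₁ + r₂)/2 = (1.409×10^5 + 7.614×10^5)/2 = 4.5115×10^5 km.
By Kepler's third law the transfer-orbit period is T = 2π√(a_t³/μ), so t = T/2 = 84580 s.
Converting: 84580 s ÷ 3600 s/hour = 23.49 hours.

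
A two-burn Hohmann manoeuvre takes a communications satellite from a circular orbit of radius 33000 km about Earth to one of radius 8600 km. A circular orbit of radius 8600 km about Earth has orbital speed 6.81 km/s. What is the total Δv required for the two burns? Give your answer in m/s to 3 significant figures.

Δv = 3010 m/s

From the circular-orbit relation v² = μ/r at r = 8600 km: μ = v²r = (6.81)² × 8600 = 3.98834×10^5 km³/s².
Semi-major axis of the transfer orbit: a_t = (33000 + 8600)/2 = 20800 km.
Circular speed at r₁: v₁ = √(μ/r₁) = √(3.98834×10^5/33000) = 3.476 km/s.
On the transfer ellipse at r₁, v² = μ(2/r − 1/a) gives v_a = √[μ(2/r₁ − 1/a_t)] = 2.235 km/s.
First burn Δv₁ = |v_a − v₁| = 1.241 km/s.
Circular speed at r₂: v₂ = √(μ/r₂) = 6.810 km/s.
Transfer-orbit speed at r₂: v_p = √[μ(2/r₂ − 1/a_t)] = 8.578 km/s.
Second burn Δv₂ = |v₂ − v_p| = 1.768 km/s.
Total Δv = Δv₁ + Δv₂ = 3.009 km/s.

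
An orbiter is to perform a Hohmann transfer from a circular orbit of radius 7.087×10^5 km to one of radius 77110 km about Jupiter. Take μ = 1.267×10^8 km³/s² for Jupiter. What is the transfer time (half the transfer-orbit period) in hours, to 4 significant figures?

The Hohmann ellipse has a_t = (r₁ + r₂)/2 = 3.92905×10^5 km.
Transfer time t = π√(a_t³/μ) = π√((3.92905×10^5)³ / 1.267×10^8) = 68740 s.
Converting: 68740 s ÷ 3600 s/hour = 19.09 hours.

t = 19.09 hours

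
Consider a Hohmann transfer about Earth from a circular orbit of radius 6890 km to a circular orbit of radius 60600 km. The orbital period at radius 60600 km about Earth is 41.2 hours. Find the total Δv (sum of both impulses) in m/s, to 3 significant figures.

From Kepler's third law T² = 4π²r³/μ at r = 60600 km, T = 41.2 hours = 41.2 × 3600 s = 1.4832×10^5 s: μ = 4π²r³/T² = 3.99373×10^5 km³/s².
The Hohmann ellipse has a_t = (r₁ + r₂)/2 = 33745 km.
Circular speed at r₁: v₁ = √(μ/r₁) = √(3.99373×10^5/6890) = 7.61341 km/s.
On the transfer ellipse at r₁, vis-viva gives v_p = √[μ(2/r₁ − 1/a_t)] = 10.2026 km/s.
First burn Δv₁ = |v_p − v₁| = 2.589 km/s.
Circular speed at r₂: v₂ = √(μ/r₂) = 2.567 km/s.
Transfer-orbit speed at r₂: v_a = √[μ(2/r₂ − 1/a_t)] = 1.160 km/s.
Second burn Δv₂ = |v₂ − v_a| = 1.407 km/s.
Δv = Δv₁ + Δv₂ = 2.589 + 1.407 = 3.996 km/s.

Δv = 4000 m/s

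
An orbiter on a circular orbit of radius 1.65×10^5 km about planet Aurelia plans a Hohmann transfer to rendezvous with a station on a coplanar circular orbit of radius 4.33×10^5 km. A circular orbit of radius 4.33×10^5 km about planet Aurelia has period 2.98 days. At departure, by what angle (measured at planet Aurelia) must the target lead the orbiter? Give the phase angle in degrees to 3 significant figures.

From Kepler's third law T² = 4π²r³/μ at r = 4.33×10^5 km, T = 2.98 days = 2.98 × 86400 s = 2.57472×10^5 s: μ = 4π²r³/T² = 4.83463×10^7 km³/s².
The Hohmann ellipse has a_t = (r₁ + r₂)/2 = 2.990×10^5 km.
The half-period of the transfer ellipse is t = π√(a_t³/μ) = 73871 s.
The target's mean motion on its circular orbit is ω₂ = √(μ/r₂³) = 2.4403×10^-5 rad/s.
Angle swept by the target during transfer: ω₂·t = 1.803 rad = 103.3°.
The orbiter traverses 180° on the transfer ellipse, so the target must lead by 180° − 103.3° = 76.7°.

φ = 76.7°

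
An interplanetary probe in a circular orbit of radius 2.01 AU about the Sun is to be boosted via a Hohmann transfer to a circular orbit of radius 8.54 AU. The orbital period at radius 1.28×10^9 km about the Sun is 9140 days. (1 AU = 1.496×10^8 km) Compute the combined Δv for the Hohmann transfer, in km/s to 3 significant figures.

Δv = 9.62 km/s

From Kepler's third law T² = 4π²r³/μ at r = 1.28×10^9 km, T = 9140 days = 9140 × 86400 s = 7.89696×10^8 s: μ = 4π²r³/T² = 1.32761×10^11 km³/s².
In km: r₁ = 2.01 × 1.496×10^8 = 3.00696×10^8 km; r₂ = 8.54 × 1.496×10^8 = 1.277584×10^9 km.
The Hohmann ellipse has a_t = (r₁ + r₂)/2 = 7.8914×10^8 km.
Circular speed at r₁: v₁ = √(μ/r₁) = √(1.32761×10^11/3.00696×10^8) = 21.012177 km/s.
On the transfer ellipse at r₁, vis-viva gives v_p = √[μ(2/r₁ − 1/a_t)] = 26.735528 km/s.
First burn Δv₁ = |v_p − v₁| = 5.7234 km/s.
At r₂, v₂ = √(μ/r₂) = 10.19389 km/s.
Transfer-orbit speed at r₂: v_a = √[μ(2/r₂ − 1/a_t)] = 6.292554 km/s.
Second burn Δv₂ = |v₂ − v_a| = 3.9013 km/s.
Δv = Δv₁ + Δv₂ = 5.7234 + 3.9013 = 9.625 km/s.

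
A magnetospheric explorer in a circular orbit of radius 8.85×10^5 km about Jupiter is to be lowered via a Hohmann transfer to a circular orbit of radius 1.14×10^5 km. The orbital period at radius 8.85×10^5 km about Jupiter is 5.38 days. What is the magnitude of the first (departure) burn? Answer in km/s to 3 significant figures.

Δv₁ = 6.25 km/s

From Kepler's third law T² = 4π²r³/μ at r = 8.85×10^5 km, T = 5.38 days = 5.38 × 86400 s = 4.64832×10^5 s: μ = 4π²r³/T² = 1.26648×10^8 km³/s².
Transfer-ellipse semi-major axis a_t = (r₁ + r₂)/2 = (8.850×10^5 + 1.140×10^5)/2 = 4.995×10^5 km.
On the circular orbit at r = 8.850×10^5 km, v_c = √(μ/r) = 11.963 km/s.
Vis-viva on the transfer ellipse at r = 8.850×10^5 km gives v_t = √[μ(2/r − 1/a_t)] = 5.7149 km/s.
Δv₁ = |v_t − v_c| = |5.7149 − 11.963| = 6.248 km/s.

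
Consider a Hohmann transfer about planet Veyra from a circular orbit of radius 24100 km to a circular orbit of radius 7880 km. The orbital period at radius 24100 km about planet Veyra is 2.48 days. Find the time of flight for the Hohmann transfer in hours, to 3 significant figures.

From Kepler's third law T² = 4π²r³/μ at r = 24100 km, T = 2.48 days = 2.48 × 86400 s = 2.14272×10^5 s: μ = 4π²r³/T² = 12035.9 km³/s².
Semi-major axis of the transfer orbit: a_t = (24100 + 7880)/2 = 15990 km.
Half the transfer-orbit period gives t = π√(a_t³/μ) = 57900 s.
Converting: 57900 s ÷ 3600 s/hour = 16.1 hours.

t = 16.1 hours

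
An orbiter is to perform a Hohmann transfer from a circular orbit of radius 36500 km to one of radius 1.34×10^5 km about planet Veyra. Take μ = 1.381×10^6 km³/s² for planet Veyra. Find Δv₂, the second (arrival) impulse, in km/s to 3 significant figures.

The Hohmann ellipse has a_t = (r₁ + r₂)/2 = 85250 km.
Circular speed at r = 1.340×10^5 km: v_c = √(μ/r) = 3.2103 km/s.
Vis-viva on the transfer ellipse at r = 1.340×10^5 km gives v_t = √[μ(2/r − 1/a_t)] = 2.1006 km/s.
Δv₂ = |v_t − v_c| = |2.1006 − 3.2103| = 1.110 km/s.

Δv₂ = 1.11 km/s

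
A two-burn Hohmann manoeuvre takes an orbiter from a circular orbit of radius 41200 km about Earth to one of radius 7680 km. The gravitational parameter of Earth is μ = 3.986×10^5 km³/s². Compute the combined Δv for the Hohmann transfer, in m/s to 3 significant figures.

The Hohmann ellipse has a_t = (r₁ + r₂)/2 = 24440 km.
Circular speed at r₁: v₁ = √(μ/r₁) = √(3.986×10^5/41200) = 3.1104 km/s.
On the transfer ellipse at r₁, vis-viva gives v_a = √[μ(2/r₁ − 1/a_t)] = 1.7436 km/s.
First burn Δv₁ = |v_a − v₁| = 1.3668 km/s.
At r₂, v₂ = √(μ/r₂) = 7.20424 km/s.
Transfer-orbit speed at r₂: v_p = √[μ(2/r₂ − 1/a_t)] = 9.35376 km/s.
Second burn Δv₂ = |v₂ − v_p| = 2.1495 km/s.
Total Δv = Δv₁ + Δv₂ = 3.516 km/s.

Δv = 3520 m/s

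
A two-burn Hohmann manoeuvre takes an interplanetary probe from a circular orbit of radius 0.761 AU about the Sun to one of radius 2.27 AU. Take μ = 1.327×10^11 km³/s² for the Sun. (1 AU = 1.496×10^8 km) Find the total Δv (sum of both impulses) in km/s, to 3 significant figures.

In km: r₁ = 0.761 × 1.496×10^8 = 1.138456×10^8 km; r₂ = 2.27 × 1.496×10^8 = 3.39592×10^8 km.
The Hohmann ellipse has a_t = (r₁ + r₂)/2 = 2.267188×10^8 km.
At r₁ the circular-orbit speed is v₁ = √(μ/r₁) = 34.141 km/s.
Transfer-orbit speed at r₁ (v² = μ(2/r − 1/a)): v_p = √[μ(2/r₁ − 1/a_t)] = 41.784 km/s.
First burn Δv₁ = |v_p − v₁| = 7.643 km/s.
Circular speed at r₂: v₂ = √(μ/r₂) = 19.77 km/s.
Transfer-orbit speed at r₂: v_a = √[μ(2/r₂ − 1/a_t)] = 14.01 km/s.
Second burn Δv₂ = |v₂ − v_a| = 5.760 km/s.
Δv = Δv₁ + Δv₂ = 7.643 + 5.760 = 13.40 km/s.

Δv = 13.4 km/s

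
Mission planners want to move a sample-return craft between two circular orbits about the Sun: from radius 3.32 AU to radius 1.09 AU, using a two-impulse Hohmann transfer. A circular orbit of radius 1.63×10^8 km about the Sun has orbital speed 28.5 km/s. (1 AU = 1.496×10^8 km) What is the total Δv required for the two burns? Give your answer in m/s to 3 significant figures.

From the circular-orbit relation v² = μ/r at r = 1.63×10^8 km: μ = v²r = (28.5)² × 1.63×10^8 = 1.32397×10^11 km³/s².
In km: r₁ = 3.32 × 1.496×10^8 = 4.96672×10^8 km; r₂ = 1.09 × 1.496×10^8 = 1.63064×10^8 km.
Transfer-ellipse semi-major axis a_t = (r₁ + r₂)/2 = (4.96672×10^8 + 1.63064×10^8)/2 = 3.29868×10^8 km.
Circular speed at r₁: v₁ = √(μ/r₁) = √(1.32397×10^11/4.96672×10^8) = 16.327 km/s.
On the transfer ellipse at r₁, v² = μ(2/r − 1/a) gives v_a = √[μ(2/r₁ − 1/a_t)] = 11.479 km/s.
First burn Δv₁ = |v_a − v₁| = 4.848 km/s.
At r₂, v₂ = √(μ/r₂) = 28.49 km/s.
Transfer-orbit speed at r₂: v_p = √[μ(2/r₂ − 1/a_t)] = 34.96 km/s.
Second burn Δv₂ = |v₂ − v_p| = 6.470 km/s.
Total Δv = Δv₁ + Δv₂ = 11.32 km/s.

Δv = 11300 m/s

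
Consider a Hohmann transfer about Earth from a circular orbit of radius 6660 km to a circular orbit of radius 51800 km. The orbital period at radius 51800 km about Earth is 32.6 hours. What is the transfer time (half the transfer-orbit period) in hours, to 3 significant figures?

From Kepler's third law T² = 4π²r³/μ at r = 51800 km, T = 32.6 hours = 32.6 × 3600 s = 1.1736×10^5 s: μ = 4π²r³/T² = 3.98390×10^5 km³/s².
Semi-major axis of the transfer orbit: a_t = (6660 + 51800)/2 = 29230 km.
Transfer time t = π√(a_t³/μ) = π√((29230)³ / 3.98390×10^5) = 24870 s.
Converting: 24870 s ÷ 3600 s/hour = 6.91 hours.

t = 6.91 hours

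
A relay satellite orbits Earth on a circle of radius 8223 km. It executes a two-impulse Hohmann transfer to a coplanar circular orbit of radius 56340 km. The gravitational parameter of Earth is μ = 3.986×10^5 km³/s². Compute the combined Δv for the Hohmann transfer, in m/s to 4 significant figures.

Δv = 3553 m/s

Semi-major axis of the transfer orbit: a_t = (8223 + 56340)/2 = 32281.5 km.
At r₁ the circular-orbit speed is v₁ = √(μ/r₁) = 6.962 km/s.
Transfer-orbit speed at r₁ (vis-viva): v_p = √[μ(2/r₁ − 1/a_t)] = 9.198 km/s.
First burn Δv₁ = |v_p − v₁| = 2.236 km/s.
Circular speed at r₂: v₂ = √(μ/r₂) = 2.6599 km/s.
Transfer-orbit speed at r₂: v_a = √[μ(2/r₂ − 1/a_t)] = 1.3425 km/s.
Second burn Δv₂ = |v₂ − v_a| = 1.317 km/s.
Δv = Δv₁ + Δv₂ = 2.236 + 1.317 = 3.553 km/s.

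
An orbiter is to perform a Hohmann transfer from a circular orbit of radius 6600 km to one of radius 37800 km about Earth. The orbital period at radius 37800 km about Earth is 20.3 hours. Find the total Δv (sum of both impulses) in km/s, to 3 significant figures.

From Kepler's third law T² = 4π²r³/μ at r = 37800 km, T = 20.3 hours = 20.3 × 3600 s = 73080 s: μ = 4π²r³/T² = 3.99244×10^5 km³/s².
The Hohmann ellipse has a_t = (r₁ + r₂)/2 = 22200 km.
At r₁ the circular-orbit speed is v₁ = √(μ/r₁) = 7.7776 km/s.
Transfer-orbit speed at r₁ (vis-viva): v_p = √[μ(2/r₁ − 1/a_t)] = 10.149 km/s.
First burn Δv₁ = |v_p − v₁| = 2.371 km/s.
Circular speed at r₂: v₂ = √(μ/r₂) = 3.250 km/s.
Transfer-orbit speed at r₂: v_a = √[μ(2/r₂ − 1/a_t)] = 1.772 km/s.
Second burn Δv₂ = |v₂ − v_a| = 1.478 km/s.
Total Δv = Δv₁ + Δv₂ = 3.849 km/s.

Δv = 3.85 km/s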